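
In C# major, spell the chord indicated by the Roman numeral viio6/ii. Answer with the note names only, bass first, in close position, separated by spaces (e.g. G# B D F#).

The slash marks an applied leading-tone chord: viio of ii. In C# major, ii is D#, so the leading tone to it is C##, a half step below.
Building a diminished triad on C## gives C##-E#-G#.
The figured bass 6 indicates first inversion, placing the third (E#) in the bass: E#-G#-C##.

E# G# C##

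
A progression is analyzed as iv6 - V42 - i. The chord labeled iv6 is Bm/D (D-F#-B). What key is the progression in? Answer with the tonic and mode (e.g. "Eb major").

F# minor

iv6 is given as D-F#-B — a minor triad with root B.
iv6 on B implies B is the subdominant; that puts the tonic at F#, and the lowercase numeral fits minor mode.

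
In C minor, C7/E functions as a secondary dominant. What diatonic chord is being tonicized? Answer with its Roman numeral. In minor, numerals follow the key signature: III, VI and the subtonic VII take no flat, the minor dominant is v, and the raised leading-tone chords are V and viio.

iv

The chord is a dominant seventh chord on C.
A dominant resolves down a perfect fifth: C → F. In C minor, F is scale degree 4, i.e. iv.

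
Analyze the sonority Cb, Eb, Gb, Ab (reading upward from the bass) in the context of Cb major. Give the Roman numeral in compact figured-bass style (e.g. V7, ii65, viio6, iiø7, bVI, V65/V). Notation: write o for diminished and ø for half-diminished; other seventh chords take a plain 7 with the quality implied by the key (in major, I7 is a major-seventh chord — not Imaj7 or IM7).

vi65

Stacked in thirds the chord is Ab-Cb-Eb-Gb: a minor seventh chord on Ab.
In Cb major, Ab is the submediant; the diatonic minor seventh chord there is vi7.
With Cb in the bass the chord is in first inversion, so the figured bass is 65.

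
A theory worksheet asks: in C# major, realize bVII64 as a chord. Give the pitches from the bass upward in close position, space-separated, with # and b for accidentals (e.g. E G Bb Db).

Scale degree 7 in C# major is B#; lowering it a half step gives B. bVII64 is a major triad on the lowered seventh degree (the subtonic), borrowed from the parallel minor.
So the chord is B-D#-F#, a major triad.
With the 64 figure the chord is in second inversion; from the bass F# upward in close position it reads F#-B-D#.

F# B D#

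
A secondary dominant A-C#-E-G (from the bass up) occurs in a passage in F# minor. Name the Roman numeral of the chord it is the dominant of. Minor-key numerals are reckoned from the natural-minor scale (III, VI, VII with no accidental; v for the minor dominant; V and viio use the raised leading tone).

The chord is a dominant seventh chord on A.
A dominant resolves down a perfect fifth: A → D. In F# minor, D is scale degree 6, i.e. VI.

VI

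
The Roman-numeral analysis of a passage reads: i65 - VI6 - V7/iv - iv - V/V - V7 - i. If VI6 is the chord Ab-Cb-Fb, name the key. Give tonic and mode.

Ab minor

The anchor chord is a major triad on Fb, labeled VI6.
VI6 on Fb implies Fb is the submediant; that puts the tonic at Ab, and the uppercase numeral fits minor mode.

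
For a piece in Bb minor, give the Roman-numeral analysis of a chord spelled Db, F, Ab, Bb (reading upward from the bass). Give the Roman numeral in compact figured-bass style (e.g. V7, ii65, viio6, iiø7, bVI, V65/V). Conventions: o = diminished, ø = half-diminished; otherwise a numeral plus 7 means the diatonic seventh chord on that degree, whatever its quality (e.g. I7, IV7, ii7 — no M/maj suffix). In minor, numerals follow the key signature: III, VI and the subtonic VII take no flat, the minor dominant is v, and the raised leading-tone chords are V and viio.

i65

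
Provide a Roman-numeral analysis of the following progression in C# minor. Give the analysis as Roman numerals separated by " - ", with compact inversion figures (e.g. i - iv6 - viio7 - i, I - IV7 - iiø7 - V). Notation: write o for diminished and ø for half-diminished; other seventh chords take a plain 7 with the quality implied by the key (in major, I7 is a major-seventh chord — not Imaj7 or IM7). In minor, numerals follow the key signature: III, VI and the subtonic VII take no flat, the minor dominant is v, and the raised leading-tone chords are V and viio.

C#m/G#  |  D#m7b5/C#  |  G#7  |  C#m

i64 - iiø42 - V7 - i

C#m/G#: root C# is the tonic; minor triad there is i64.
D#m7b5/C#: root D# is the supertonic; half-diminished seventh chord there is iiø42.
G#7: root G# is the dominant; dominant seventh chord there is V7.
C#m: root C# is the tonic; minor triad there is i.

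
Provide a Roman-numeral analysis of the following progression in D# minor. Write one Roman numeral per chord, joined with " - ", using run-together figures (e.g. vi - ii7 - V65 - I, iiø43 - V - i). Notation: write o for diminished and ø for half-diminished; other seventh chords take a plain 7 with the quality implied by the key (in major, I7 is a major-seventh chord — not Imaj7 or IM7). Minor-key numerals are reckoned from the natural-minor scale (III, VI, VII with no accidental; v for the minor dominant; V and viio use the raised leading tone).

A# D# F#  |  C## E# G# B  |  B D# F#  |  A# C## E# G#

A#-D#-F#: minor triad on D# = scale degree 1 → i64.
C##-E#-G#-B has root C##, degree 7 in D# minor, so viio7.
B-D#-F# has root B, degree 6 in D# minor, so VI.
A#-C##-E#-G#: dominant seventh chord on A# = scale degree 5 → V7.

i64 - viio7 - VI - V7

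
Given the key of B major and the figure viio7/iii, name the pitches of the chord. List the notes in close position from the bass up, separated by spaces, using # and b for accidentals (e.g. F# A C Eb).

viio7/iii is a secondary leading-tone chord. The target iii is D# in B major; the applied chord is rooted a semitone below, on C##.
Building a fully diminished seventh chord on C## gives C##-E#-G#-B.

C## E# G# B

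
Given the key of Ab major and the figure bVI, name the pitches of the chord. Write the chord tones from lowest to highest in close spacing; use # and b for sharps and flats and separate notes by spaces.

bVI is a major triad on the lowered sixth degree, borrowed from the parallel minor. In Ab major that root is Fb.
So the chord is Fb-Ab-Cb.

Fb Ab Cb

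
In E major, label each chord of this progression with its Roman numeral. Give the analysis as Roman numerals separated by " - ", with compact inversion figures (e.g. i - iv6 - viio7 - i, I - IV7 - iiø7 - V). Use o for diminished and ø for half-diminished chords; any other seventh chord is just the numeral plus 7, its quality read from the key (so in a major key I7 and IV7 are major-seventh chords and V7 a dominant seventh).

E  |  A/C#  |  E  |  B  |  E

I - IV6 - I - V - I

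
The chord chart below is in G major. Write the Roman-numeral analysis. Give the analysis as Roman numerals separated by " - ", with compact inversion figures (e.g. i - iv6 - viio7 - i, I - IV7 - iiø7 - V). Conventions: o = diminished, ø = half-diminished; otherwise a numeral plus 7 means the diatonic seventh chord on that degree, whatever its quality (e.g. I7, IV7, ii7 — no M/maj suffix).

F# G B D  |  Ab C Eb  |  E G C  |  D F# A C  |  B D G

I42 - bII - IV6 - V7 - I6

F#-G-B-D: major seventh chord on G = scale degree 1 → I42.
Ab-C-Eb: Ab with this quality isn't in the key; a major triad on b2 is the Neapolitan chord, bII.
E-G-C: major triad on C = scale degree 4 → IV6.
D-F#-A-C: dominant seventh chord on D = scale degree 5 → V7.
B-D-G: root G is the tonic; major triad there is I6.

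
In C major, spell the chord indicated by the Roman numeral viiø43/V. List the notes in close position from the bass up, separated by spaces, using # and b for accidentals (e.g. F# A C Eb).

The slash marks an applied leading-tone chord: viio of V. In C major, V is G, so the leading tone to it is F#, a half step below.
Building a half-diminished seventh chord on F# gives F#-A-C-E.
With the 43 figure the chord is in second inversion; from the bass C upward in close position it reads C-E-F#-A.

C E F# A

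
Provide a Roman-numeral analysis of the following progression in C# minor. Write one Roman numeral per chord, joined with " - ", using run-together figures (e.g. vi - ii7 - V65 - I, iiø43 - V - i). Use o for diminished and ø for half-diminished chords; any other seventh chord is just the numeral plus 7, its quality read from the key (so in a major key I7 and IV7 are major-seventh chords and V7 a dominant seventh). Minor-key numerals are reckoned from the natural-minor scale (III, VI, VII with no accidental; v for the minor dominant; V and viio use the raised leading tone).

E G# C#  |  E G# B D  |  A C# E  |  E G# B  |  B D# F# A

i6 - V7/VI - VI - III - VII7

E-G#-C#: minor triad on C# = scale degree 1 → i6.
E-G#-B-D: a dominant seventh chord on E, the applied dominant of VI → V7/VI.
A-C#-E: major triad on A = scale degree 6 → VI.
E-G#-B: major triad on E = scale degree 3 → III.
B-D#-F#-A has root B, degree 7 in C# minor, so VII7.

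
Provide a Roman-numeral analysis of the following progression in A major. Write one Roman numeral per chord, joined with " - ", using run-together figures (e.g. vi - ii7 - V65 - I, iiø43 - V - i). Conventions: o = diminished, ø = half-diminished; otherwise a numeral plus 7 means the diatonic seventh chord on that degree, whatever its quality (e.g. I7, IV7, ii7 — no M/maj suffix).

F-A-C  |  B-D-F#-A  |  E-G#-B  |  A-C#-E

bVI - ii7 - V - I

F-A-C: F with this quality isn't in the key; it's bVI, borrowed from the parallel minor.
B-D-F#-A: root B is the supertonic; minor seventh chord there is ii7.
E-G#-B has root E, degree 5 in A major, so V.
A-C#-E: root A is the tonic; major triad there is I.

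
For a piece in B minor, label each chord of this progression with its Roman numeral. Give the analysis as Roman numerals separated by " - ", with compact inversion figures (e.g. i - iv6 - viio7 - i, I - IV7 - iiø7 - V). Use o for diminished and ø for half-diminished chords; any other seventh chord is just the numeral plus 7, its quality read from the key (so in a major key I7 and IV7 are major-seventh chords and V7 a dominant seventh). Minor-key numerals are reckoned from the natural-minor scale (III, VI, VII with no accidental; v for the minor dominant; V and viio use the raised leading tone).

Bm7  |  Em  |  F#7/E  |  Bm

i7 - iv - V42 - i

Bm7 has root B, degree 1 in B minor, so i7.
Em: root E is the subdominant; minor triad there is iv.
F#7/E: root F# is the dominant; dominant seventh chord there is V42.
Bm: root B is the tonic; minor triad there is i.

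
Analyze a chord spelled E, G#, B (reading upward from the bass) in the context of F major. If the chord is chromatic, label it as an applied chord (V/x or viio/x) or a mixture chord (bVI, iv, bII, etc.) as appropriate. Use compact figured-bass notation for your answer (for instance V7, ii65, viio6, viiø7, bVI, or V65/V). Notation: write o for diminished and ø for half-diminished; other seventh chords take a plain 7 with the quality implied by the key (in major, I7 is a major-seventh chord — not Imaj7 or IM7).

Stacked in thirds the chord is E-G#-B: a major triad on E.
E is not a diatonic chord root with this quality in F major, but it lies a perfect fifth above A (iii), so the chord functions as an applied dominant of iii.

V/iii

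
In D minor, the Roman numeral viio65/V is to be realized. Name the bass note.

The applied chord viio65/V is rooted on G#: G#-B-D-F.
The figure 65 means first inversion — the third is in the bass.

B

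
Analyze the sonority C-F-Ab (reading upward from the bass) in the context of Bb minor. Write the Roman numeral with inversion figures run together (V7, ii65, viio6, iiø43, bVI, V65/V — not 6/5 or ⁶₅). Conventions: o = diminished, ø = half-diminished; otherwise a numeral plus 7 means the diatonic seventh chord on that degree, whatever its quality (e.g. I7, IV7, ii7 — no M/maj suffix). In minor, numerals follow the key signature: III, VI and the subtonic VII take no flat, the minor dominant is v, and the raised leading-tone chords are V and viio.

v64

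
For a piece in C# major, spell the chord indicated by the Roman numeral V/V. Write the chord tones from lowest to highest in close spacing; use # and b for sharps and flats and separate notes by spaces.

D# F## A#

The slash means an applied dominant: we want the dominant of V. In C# major, V is G# major, and its dominant is built on D#.
Building a major triad on D# gives D#-F##-A#.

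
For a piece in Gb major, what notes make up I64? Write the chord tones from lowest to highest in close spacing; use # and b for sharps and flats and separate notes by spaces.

In Gb major, scale degree 1 is Gb, and the diatonic chord built there is a major triad.
Stacking thirds from Gb gives Gb-Bb-Db.
The figured bass 64 indicates second inversion, placing the fifth (Db) in the bass: Db-Gb-Bb.

Db Gb Bb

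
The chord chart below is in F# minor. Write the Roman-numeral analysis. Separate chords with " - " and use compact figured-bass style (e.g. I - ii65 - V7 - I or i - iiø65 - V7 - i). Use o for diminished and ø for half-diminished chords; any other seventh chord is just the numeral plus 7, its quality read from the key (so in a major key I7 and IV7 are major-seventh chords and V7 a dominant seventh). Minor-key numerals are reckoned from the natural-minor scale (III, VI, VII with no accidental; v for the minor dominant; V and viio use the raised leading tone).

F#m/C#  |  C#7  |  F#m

i64 - V7 - i

F#m/C# has root F#, degree 1 in F# minor, so i64.
C#7: root C# is the dominant; dominant seventh chord there is V7.
F#m has root F#, degree 1 in F# minor, so i.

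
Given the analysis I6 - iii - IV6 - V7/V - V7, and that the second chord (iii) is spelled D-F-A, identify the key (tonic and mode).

The anchor chord is a minor triad on D, labeled iii.
iii on D implies D is the mediant; that puts the tonic at Bb, and the lowercase numeral fits major mode.

Bb major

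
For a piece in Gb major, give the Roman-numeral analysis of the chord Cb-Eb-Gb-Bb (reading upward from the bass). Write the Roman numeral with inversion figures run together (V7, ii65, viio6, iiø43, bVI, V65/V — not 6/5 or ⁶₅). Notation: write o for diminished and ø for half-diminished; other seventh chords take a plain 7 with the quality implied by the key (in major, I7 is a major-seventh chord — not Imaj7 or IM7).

IV7

The pitches Cb-Eb-Gb-Bb form a major seventh chord rooted on Cb.
Cb is scale degree 4 in Gb major, and a major seventh chord on that degree is written IV7.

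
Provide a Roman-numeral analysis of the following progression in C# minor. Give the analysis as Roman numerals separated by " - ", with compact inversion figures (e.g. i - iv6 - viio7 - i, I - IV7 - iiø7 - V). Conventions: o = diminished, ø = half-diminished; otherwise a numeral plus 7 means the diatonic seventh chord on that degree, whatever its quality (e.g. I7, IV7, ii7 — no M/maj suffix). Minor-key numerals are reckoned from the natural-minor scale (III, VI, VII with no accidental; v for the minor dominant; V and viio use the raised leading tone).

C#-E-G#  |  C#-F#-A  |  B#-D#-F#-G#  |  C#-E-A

i - iv64 - V65 - VI6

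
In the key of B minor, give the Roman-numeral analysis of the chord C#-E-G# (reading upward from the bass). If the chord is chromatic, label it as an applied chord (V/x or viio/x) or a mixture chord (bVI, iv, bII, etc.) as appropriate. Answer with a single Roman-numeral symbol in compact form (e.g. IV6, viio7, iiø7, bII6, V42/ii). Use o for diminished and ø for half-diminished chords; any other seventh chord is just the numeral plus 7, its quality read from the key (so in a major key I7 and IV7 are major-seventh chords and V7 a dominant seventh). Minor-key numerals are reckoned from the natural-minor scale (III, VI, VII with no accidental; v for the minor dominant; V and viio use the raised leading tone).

Stacked in thirds the chord is C#-E-G#: a minor triad on C#.
C# is the second degree of B minor. This is the minor supertonic, borrowed from the parallel major (the Dorian ii).

ii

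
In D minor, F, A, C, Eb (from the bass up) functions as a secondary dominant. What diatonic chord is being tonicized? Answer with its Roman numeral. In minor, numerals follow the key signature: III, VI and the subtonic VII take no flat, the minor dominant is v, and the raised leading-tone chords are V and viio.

VI

The chord is a dominant seventh chord on F.
A dominant resolves down a perfect fifth: F → Bb. In D minor, Bb is scale degree 6, i.e. VI.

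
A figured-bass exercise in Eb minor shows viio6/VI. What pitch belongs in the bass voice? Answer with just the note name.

Db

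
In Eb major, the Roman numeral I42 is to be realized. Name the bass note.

D

I in Eb major has root Eb; the chord is Eb-G-Bb-D.
The figure 42 means third inversion — the seventh is in the bass.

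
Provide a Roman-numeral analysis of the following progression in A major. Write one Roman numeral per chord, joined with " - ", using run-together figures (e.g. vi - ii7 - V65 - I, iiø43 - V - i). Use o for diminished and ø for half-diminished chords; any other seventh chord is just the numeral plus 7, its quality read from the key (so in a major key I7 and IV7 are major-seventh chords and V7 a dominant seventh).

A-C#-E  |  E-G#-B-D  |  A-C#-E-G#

I - V7 - I7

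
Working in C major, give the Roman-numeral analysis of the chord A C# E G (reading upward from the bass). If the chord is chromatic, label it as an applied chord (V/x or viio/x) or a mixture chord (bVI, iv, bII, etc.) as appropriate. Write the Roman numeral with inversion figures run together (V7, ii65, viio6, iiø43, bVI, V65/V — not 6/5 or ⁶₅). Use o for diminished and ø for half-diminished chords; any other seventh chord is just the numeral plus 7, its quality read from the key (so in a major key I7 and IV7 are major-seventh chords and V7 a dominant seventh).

V7/ii

The pitches A-C#-E-G form a dominant seventh chord rooted on A.
A is not a diatonic chord root with this quality in C major, but it lies a perfect fifth above D (ii), so the chord functions as an applied dominant of ii.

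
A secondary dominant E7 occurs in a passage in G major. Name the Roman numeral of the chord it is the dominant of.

ii

The chord is a dominant seventh chord on E.
A dominant resolves down a perfect fifth: E → A. In G major, A is scale degree 2, i.e. ii.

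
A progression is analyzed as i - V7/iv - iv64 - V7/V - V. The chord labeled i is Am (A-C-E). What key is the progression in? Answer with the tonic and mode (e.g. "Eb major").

A minor

The anchor chord is a minor triad on A, labeled i.
If A is scale degree 1 and the mode makes that degree carry a minor triad, the tonic is A and the mode is minor.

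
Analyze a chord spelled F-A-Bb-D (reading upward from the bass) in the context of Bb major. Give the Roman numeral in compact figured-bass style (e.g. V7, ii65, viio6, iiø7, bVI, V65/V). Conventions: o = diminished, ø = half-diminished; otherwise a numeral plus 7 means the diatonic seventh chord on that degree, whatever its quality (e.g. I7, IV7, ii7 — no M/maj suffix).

I43

The pitches Bb-D-F-A form a major seventh chord rooted on Bb.
In Bb major, Bb is the tonic; the diatonic major seventh chord there is I7.
With F in the bass the chord is in second inversion, so the figured bass is 43.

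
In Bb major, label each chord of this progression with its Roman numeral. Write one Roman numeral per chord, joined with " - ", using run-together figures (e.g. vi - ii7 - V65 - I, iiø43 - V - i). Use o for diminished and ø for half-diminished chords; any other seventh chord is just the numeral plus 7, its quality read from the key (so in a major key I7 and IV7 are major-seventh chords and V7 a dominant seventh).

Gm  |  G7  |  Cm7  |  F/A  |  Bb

Gm has root G, degree 6 in Bb major, so vi.
G7 is the secondary dominant of ii (dominant seventh chord on G): V7/ii.
Cm7: minor seventh chord on C = scale degree 2 → ii7.
F/A: root F is the dominant; major triad there is V6.
Bb: root Bb is the tonic; major triad there is I.

vi - V7/ii - ii7 - V6 - I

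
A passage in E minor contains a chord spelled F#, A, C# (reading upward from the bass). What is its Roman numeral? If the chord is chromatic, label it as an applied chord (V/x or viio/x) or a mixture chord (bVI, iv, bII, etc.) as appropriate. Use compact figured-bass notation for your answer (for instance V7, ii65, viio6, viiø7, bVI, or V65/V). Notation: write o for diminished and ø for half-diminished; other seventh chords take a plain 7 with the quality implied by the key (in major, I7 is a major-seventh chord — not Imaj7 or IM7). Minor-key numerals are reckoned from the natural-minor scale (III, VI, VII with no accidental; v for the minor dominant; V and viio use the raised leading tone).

ii

Stacked in thirds the chord is F#-A-C#: a minor triad on F#.
F# is the second degree of E minor. This is the minor supertonic, borrowed from the parallel major (the Dorian ii).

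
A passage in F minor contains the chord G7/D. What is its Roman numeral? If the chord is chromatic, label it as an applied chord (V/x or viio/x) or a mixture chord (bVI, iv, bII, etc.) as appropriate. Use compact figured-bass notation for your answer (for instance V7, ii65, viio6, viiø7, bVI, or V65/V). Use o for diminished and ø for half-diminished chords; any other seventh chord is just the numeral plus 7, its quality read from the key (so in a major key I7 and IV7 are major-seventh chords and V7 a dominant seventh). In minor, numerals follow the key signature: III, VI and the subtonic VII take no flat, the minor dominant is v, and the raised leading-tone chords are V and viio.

V43/V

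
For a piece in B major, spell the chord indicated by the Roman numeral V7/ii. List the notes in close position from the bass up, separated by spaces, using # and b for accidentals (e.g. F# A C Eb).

The slash means an applied dominant: we want the dominant of ii. In B major, ii is C# minor, and its dominant is built on G#.
Building a dominant seventh chord on G# gives G#-B#-D#-F#.

G# B# D# F#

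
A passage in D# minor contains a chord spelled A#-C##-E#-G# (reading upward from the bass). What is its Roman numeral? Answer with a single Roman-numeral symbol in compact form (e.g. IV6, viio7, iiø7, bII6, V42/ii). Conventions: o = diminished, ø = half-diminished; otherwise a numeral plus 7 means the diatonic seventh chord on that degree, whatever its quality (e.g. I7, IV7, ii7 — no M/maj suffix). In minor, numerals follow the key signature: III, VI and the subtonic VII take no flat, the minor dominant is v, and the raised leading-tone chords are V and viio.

Stacked in thirds the chord is A#-C##-E#-G#: a dominant seventh chord on A#.
A# is scale degree 5 in D# minor, and a dominant seventh chord on that degree is written V7.

V7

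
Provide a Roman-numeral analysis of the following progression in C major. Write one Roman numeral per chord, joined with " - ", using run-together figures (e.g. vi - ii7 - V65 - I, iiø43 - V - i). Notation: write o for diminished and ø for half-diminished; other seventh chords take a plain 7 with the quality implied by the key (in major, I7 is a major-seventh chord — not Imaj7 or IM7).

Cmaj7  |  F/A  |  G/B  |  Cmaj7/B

I7 - IV6 - V6 - I42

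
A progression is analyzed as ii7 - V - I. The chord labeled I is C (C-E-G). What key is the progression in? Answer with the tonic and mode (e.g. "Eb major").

C major

The anchor chord is a major triad on C, labeled I.
If C is scale degree 1 and the mode makes that degree carry a major triad, the tonic is C and the mode is major.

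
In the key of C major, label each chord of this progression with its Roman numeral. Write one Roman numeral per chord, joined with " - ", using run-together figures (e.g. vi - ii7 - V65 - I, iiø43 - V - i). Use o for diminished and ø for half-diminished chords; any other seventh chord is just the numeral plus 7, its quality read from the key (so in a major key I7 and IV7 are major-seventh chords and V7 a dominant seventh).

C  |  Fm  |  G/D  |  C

C has root C, degree 1 in C major, so I.
Fm is non-diatonic — iv, a mixture chord from C minor.
G/D has root G, degree 5 in C major, so V64.
C: root C is the tonic; major triad there is I.

I - iv - V64 - I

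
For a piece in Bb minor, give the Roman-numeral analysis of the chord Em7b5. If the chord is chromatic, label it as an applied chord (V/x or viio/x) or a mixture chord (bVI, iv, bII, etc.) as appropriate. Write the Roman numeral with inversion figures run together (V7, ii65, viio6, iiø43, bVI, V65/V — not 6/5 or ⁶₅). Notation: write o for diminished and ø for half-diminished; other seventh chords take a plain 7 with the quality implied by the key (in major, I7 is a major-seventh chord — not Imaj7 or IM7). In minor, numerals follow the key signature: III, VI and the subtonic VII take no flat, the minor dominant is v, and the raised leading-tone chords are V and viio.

Stacked in thirds the chord is E-G-Bb-D: a half-diminished seventh chord on E.
E sits a half step below F (V in Bb minor); a diminished chord there is the applied leading-tone chord of V.

viiø7/V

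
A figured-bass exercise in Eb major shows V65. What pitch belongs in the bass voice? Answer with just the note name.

V in Eb major has root Bb; the chord is Bb-D-F-Ab.
The figure 65 means first inversion — the third is in the bass.

D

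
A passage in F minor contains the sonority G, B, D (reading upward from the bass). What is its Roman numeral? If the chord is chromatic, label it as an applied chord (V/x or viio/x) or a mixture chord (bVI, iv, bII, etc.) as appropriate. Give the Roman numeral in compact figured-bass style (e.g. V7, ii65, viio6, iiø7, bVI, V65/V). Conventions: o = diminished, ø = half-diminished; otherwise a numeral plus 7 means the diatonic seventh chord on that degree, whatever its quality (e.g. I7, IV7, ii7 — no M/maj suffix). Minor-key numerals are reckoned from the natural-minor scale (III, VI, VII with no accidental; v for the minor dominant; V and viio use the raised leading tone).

Stacked in thirds the chord is G-B-D: a major triad on G.
G is not a diatonic chord root with this quality in F minor, but it lies a perfect fifth above C (V), so the chord functions as an applied dominant of V.

V/V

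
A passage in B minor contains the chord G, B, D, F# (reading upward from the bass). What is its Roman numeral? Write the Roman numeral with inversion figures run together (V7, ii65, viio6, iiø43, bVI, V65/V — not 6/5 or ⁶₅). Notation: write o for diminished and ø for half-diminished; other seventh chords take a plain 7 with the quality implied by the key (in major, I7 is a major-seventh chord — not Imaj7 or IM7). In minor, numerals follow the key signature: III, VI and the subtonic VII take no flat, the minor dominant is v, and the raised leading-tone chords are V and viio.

VI7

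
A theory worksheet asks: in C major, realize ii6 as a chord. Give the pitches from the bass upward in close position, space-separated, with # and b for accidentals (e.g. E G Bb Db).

F A D

In C major, the supertonic is D, and the diatonic chord built there is a minor triad.
Stacking thirds from D gives D-F-A.
The figured bass 6 indicates first inversion, placing the third (F) in the bass: F-A-D.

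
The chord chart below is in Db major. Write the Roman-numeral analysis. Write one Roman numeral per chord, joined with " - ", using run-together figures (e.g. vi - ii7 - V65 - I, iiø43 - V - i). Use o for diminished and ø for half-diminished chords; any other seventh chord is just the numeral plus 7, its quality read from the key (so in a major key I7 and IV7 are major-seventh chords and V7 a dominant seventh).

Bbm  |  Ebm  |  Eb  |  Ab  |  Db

Bbm: root Bb is the submediant; minor triad there is vi.
Ebm has root Eb, degree 2 in Db major, so ii.
Eb: chromatic; Eb is V of V, so V/V.
Ab: root Ab is the dominant; major triad there is V.
Db: root Db is the tonic; major triad there is I.

vi - ii - V/V - V - I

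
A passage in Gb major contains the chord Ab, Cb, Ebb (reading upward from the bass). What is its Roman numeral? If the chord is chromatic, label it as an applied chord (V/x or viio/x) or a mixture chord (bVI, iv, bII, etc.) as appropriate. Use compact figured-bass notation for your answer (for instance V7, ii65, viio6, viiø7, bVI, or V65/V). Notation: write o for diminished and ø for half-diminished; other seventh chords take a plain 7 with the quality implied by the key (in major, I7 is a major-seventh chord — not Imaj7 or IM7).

iio

The pitches Ab-Cb-Ebb form a diminished triad rooted on Ab.
Ab is the second degree of Gb major. This is the diminished supertonic triad, borrowed from the parallel minor.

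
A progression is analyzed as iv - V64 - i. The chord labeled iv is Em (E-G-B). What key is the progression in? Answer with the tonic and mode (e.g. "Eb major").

B minor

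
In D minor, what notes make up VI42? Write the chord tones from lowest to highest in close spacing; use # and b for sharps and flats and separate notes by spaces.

In D minor, the submediant is Bb, and the diatonic chord built there is a major seventh chord.
That chord is spelled Bb-D-F-A.
The figured bass 42 indicates third inversion, placing the seventh (A) in the bass: A-Bb-D-F.

A Bb D F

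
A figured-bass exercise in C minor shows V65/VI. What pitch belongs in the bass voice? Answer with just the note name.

G

The applied chord V65/VI is rooted on Eb: Eb-G-Bb-Db.
The figure 65 means first inversion — the third is in the bass.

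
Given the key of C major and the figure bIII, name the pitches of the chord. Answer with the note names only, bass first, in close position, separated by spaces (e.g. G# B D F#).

Eb G Bb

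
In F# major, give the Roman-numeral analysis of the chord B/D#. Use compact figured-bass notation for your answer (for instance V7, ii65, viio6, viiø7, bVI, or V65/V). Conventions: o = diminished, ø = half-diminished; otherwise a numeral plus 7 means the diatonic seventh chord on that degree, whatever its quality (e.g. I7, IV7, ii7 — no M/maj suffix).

Stacked in thirds the chord is B-D#-F#: a major triad on B.
B is scale degree 4 in F# major, and a major triad on that degree is written IV.
With D# in the bass the chord is in first inversion, so the figured bass is 6.

IV6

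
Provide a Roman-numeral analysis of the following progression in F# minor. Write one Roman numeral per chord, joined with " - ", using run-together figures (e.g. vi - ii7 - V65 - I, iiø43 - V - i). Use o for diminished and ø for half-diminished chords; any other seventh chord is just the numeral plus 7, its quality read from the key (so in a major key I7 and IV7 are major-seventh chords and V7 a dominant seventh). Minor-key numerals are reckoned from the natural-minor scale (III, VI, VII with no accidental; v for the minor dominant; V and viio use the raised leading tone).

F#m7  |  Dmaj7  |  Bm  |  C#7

i7 - VI7 - iv - V7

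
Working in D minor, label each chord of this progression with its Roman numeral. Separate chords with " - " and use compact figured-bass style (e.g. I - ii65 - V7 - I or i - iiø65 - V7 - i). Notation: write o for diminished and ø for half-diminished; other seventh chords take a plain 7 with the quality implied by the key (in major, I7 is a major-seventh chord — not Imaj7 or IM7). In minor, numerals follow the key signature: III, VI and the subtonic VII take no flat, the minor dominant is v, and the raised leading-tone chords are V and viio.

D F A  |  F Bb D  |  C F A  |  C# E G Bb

D-F-A: minor triad on D = scale degree 1 → i.
F-Bb-D has root Bb, degree 6 in D minor, so VI64.
C-F-A: root F is the mediant; major triad there is III64.
C#-E-G-Bb: fully diminished seventh chord on C# = scale degree 7 → viio7.

i - VI64 - III64 - viio7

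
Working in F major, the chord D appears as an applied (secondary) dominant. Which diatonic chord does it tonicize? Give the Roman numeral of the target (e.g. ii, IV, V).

ii

The chord is a major triad on D.
A dominant resolves down a perfect fifth: D → G. In F major, G is scale degree 2, i.e. ii.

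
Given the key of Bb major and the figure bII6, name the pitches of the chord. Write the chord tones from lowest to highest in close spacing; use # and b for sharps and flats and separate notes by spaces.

Eb Gb Cb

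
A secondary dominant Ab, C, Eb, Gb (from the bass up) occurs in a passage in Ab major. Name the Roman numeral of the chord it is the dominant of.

The chord is a dominant seventh chord on Ab.
A dominant resolves down a perfect fifth: Ab → Db. In Ab major, Db is scale degree 4, i.e. IV.

IV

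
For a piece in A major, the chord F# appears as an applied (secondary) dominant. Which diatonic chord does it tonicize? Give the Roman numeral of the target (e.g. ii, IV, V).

The chord is a major triad on F#.
A dominant resolves down a perfect fifth: F# → B. In A major, B is scale degree 2, i.e. ii.

ii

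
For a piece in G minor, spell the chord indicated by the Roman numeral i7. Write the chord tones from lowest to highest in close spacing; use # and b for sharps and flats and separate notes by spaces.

In G minor, the first degree is G, and the diatonic chord built there is a minor seventh chord.
That chord is spelled G-Bb-D-F.

G Bb D F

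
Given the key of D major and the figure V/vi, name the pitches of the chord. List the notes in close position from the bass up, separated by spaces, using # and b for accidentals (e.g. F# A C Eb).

V/vi is a secondary dominant — the dominant triad of vi. vi in D major is B, so the applied chord's root is F#, a perfect fifth above.
Building a major triad on F# gives F#-A#-C#.

F# A# C#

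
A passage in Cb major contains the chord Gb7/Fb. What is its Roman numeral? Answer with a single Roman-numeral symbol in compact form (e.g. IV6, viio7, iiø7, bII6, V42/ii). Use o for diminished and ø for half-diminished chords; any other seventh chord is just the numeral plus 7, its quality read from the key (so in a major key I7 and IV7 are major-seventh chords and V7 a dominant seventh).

V42

Stacked in thirds the chord is Gb-Bb-Db-Fb: a dominant seventh chord on Gb.
Gb is scale degree 5 in Cb major, and a dominant seventh chord on that degree is written V7.
With Fb in the bass the chord is in third inversion, so the figured bass is 42.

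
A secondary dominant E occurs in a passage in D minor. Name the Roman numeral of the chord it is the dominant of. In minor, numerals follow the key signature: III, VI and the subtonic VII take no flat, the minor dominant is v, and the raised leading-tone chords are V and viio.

V

The chord is a major triad on E.
A dominant resolves down a perfect fifth: E → A. In D minor, A is scale degree 5, i.e. V.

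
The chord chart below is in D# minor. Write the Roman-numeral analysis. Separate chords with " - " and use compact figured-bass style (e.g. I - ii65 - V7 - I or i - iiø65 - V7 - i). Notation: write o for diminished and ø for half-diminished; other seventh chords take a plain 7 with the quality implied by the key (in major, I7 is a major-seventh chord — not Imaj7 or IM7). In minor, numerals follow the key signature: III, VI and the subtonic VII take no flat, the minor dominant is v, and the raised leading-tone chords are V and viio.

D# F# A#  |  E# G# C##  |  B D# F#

D#-F#-A# has root D#, degree 1 in D# minor, so i.
E#-G#-C## has root C##, degree 7 in D# minor, so viio6.
B-D#-F# has root B, degree 6 in D# minor, so VI.

i - viio6 - VI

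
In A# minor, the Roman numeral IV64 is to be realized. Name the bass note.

A#

IV in A# minor has root D#; the chord is D#-F##-A#.
The figure 64 means second inversion — the fifth is in the bass.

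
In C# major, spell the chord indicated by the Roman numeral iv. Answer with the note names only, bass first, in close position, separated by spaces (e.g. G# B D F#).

Scale degree 4 in C# major is F#; here the chord built on it is altered to a minor triad. iv is the minor subdominant, borrowed from the parallel minor.
So the chord is F#-A-C#.

F# A C#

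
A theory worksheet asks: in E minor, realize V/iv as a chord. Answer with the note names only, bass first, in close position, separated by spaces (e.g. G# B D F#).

E G# B

The slash means an applied dominant: we want the dominant of iv. In E minor, iv is A minor, and its dominant is built on E.
Building a major triad on E gives E-G#-B.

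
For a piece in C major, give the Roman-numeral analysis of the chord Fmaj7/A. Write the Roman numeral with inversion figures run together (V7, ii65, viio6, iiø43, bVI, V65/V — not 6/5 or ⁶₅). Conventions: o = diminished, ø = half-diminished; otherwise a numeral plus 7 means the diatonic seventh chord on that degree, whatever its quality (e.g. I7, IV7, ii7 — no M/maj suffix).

IV65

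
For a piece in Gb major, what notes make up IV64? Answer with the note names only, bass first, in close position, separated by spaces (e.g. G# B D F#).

Gb Cb Eb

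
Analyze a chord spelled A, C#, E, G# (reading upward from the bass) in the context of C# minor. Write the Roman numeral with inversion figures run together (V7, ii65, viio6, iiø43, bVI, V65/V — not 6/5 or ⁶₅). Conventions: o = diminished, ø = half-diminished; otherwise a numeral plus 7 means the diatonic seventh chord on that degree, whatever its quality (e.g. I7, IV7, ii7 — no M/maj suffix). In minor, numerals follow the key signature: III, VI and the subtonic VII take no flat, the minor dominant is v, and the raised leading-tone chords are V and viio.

VI7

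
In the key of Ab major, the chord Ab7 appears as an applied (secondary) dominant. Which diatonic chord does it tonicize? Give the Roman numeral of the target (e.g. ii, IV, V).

The chord is a dominant seventh chord on Ab.
A dominant resolves down a perfect fifth: Ab → Db. In Ab major, Db is scale degree 4, i.e. IV.

IV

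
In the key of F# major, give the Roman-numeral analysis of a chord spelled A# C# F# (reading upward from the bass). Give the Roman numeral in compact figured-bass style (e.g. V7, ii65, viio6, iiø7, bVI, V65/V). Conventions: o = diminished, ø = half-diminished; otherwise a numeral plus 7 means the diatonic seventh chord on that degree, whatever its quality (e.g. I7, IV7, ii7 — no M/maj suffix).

The pitches F#-A#-C# form a major triad rooted on F#.
F# is scale degree 1 in F# major, and a major triad on that degree is written I.
With A# in the bass the chord is in first inversion, so the figured bass is 6.

I6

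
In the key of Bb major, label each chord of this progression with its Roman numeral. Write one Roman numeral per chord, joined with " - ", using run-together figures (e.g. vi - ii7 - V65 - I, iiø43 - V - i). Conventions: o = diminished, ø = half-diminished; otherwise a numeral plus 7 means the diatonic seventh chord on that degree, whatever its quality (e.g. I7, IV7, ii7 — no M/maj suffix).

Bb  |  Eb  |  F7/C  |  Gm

I - IV - V43 - vi

Bb has root Bb, degree 1 in Bb major, so I.
Eb has root Eb, degree 4 in Bb major, so IV.
F7/C has root F, degree 5 in Bb major, so V43.
Gm has root G, degree 6 in Bb major, so vi.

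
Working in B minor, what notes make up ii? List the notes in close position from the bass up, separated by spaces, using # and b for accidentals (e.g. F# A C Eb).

ii is the minor supertonic, borrowed from the parallel major (the Dorian ii). In B minor that root is C#.
So the chord is C#-E-G#, a minor triad.

C# E G#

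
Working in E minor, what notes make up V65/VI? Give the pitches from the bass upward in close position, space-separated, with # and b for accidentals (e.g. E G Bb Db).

B D F G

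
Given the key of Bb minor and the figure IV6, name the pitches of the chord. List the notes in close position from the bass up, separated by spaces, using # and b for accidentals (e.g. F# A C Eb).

G Bb Eb

Scale degree 4 in Bb minor is Eb; here the chord built on it is altered to a major triad. IV6 is the major subdominant, borrowed from the parallel major.
So the chord is Eb-G-Bb, a major triad.
With the 6 figure the chord is in first inversion; from the bass G upward in close position it reads G-Bb-Eb.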